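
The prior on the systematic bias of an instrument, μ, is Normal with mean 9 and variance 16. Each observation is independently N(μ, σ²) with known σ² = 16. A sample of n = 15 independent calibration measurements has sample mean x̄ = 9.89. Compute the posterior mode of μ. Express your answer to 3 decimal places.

n = 15, x̄ = 9.89.
For a Normal prior and Normal likelihood with known variance, the posterior is Normal; its mode equals its mean, the precision-weighted average.
Prior precision 1/σ₀² = 1/16 = 0.0625; data precision n/σ² = 15/16 = 0.9375.
μ̂ = (0.0625·9 + 0.9375·9.89) / (0.0625 + 0.9375) = 9.834375/1 = 9.834375 ≈ 9.834.

μ̂_MAP = 9.834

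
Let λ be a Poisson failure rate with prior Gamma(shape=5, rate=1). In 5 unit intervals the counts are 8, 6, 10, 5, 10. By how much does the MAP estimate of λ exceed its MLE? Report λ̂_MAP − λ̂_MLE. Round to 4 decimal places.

MAP − MLE = -0.6333

Σxᵢ = 39. Posterior is Gamma(44, 6); MAP = (44−1)/6 = 43/6 ≈ 7.16667.
MLE = x̄ = 39/5 ≈ 7.80000.
Difference = 43/6 − 39/5 = -19/30 ≈ -0.6333.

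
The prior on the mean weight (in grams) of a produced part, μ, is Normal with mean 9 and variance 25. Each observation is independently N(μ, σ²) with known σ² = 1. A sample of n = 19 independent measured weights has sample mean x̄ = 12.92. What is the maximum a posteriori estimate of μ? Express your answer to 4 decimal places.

μ̂_MAP = 12.9118

n = 19, x̄ = 12.92.
For a Normal prior and Normal likelihood with known variance, the posterior is Normal; its mode equals its mean, the precision-weighted average.
Prior precision 1/σ₀² = 1/25 = 0.04; data precision n/σ² = 19/1 = 19.
μ̂ = (0.04·9 + 19·12.92) / (0.04 + 19) = 245.84/19.04 = 439/34 ≈ 12.9118.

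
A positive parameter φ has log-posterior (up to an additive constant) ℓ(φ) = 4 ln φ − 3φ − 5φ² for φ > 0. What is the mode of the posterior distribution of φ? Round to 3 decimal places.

ℓ'(φ) = 4/φ − 3 − 10φ. Setting this to zero and multiplying by φ: 10φ² + 3φ − 4 = 0.
φ = (−3 + √(3² + 4·10·4)) / (2·10) = (−3 + √169) / 20 = (−3 + 13)/20 = 1/2.
ℓ''(φ) = −4/φ² − 10 < 0, confirming a maximum.

φ̂_MAP = 0.500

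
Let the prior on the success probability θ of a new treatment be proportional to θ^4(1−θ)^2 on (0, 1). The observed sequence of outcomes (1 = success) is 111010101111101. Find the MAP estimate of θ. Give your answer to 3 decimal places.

The prior density ∝ θ^4(1−θ)^2 is the kernel of Beta(5, 3).
Data: 11 successes in 15 trials (from the sequence). The binomial likelihood contributes θ^11(1−θ)^4, so the posterior is Beta(5+11, 3+4) = Beta(16, 7).
For Beta(a, b) with a, b > 1 the mode is (a−1)/(a+b−2) = 15/21 ≈ 0.714.

θ̂_MAP = 0.714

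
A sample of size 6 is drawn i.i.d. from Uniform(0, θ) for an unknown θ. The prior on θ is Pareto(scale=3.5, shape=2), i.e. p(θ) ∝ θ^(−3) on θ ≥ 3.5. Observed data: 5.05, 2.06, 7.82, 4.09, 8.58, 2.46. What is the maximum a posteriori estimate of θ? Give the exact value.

θ̂_MAP = 8.58

The Uniform(0, θ) likelihood is θ^(−n) for θ ≥ max(xᵢ), zero otherwise. Here max(xᵢ) = 8.58.
Posterior ∝ θ^(−3) · θ^(−6) = θ^(−9) on θ ≥ max(3.5, 8.58) = 8.58.
This density is strictly decreasing in θ, so the posterior mode lies at the lower boundary of the support.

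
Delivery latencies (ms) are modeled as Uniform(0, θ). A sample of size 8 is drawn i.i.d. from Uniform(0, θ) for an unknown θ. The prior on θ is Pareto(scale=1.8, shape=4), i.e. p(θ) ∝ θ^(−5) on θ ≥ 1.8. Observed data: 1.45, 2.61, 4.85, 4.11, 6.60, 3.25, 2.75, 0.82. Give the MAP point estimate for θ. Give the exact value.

θ̂_MAP = 6.60

The Uniform(0, θ) likelihood is θ^(−n) for θ ≥ max(xᵢ), zero otherwise. Here max(xᵢ) = 6.60.
Posterior ∝ θ^(−5) · θ^(−8) = θ^(−13) on θ ≥ max(1.8, 6.60) = 6.60.
This density is strictly decreasing in θ, so the posterior mode lies at the lower boundary of the support.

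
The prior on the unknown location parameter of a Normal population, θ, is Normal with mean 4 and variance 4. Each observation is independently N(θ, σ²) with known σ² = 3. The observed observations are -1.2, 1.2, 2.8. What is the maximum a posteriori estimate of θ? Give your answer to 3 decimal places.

n = 3; x̄ = ((-1.2) + 1.2 + 2.8)/3 = 2.8/3 = 14/15 ≈ 0.9333.
For a Normal prior and Normal likelihood with known variance, the posterior is Normal; its mode equals its mean, the precision-weighted average.
Prior precision 1/σ₀² = 1/4 = 0.25; data precision n/σ² = 3/3 = 1.
θ̂ = (0.25·4 + 1·(14/15)) / (0.25 + 1) = (29/15)/1.25 = 116/75 ≈ 1.547.

θ̂_MAP = 1.547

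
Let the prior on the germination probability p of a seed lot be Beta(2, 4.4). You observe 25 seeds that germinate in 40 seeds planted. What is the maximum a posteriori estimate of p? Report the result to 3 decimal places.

Prior: Beta(2, 4.4).
Data: 25 successes in 40 trials. The binomial likelihood contributes p^25(1−p)^15, so the posterior is Beta(2+25, 4.4+15) = Beta(27, 19.4).
For Beta(a, b) with a, b > 1 the mode is (a−1)/(a+b−2) = 26/44.4 ≈ 0.586.

p̂_MAP = 0.586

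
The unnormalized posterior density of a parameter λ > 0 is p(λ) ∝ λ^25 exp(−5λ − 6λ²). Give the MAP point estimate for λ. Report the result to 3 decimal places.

λ̂_MAP = 1.250

ℓ'(λ) = 25/λ − 5 − 12λ. Setting this to zero and multiplying by λ: 12λ² + 5λ − 25 = 0.
λ = (−5 + √(5² + 4·12·25)) / (2·12) = (−5 + √1225) / 24 = (−5 + 35)/24 = 5/4.
ℓ''(λ) = −25/λ² − 12 < 0, confirming a maximum.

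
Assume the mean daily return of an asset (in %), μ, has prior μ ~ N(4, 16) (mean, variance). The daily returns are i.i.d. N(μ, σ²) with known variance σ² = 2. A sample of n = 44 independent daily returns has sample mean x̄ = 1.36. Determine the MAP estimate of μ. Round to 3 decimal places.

n = 44, x̄ = 1.36.
For a Normal prior and Normal likelihood with known variance, the posterior is Normal; its mode equals its mean, the precision-weighted average.
Prior precision 1/σ₀² = 1/16 = 0.0625; data precision n/σ² = 44/2 = 22.
μ̂ = (0.0625·4 + 22·1.36) / (0.0625 + 22) = 30.17/22.0625 = 12068/8825 ≈ 1.367.

μ̂_MAP = 1.367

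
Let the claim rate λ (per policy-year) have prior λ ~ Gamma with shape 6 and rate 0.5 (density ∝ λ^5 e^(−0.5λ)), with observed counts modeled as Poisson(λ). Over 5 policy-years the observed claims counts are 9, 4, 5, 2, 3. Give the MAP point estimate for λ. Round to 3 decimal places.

λ̂_MAP = 5.091

Σxᵢ = 9+4+5+2+3 = 23, with n = 5.
Posterior ∝ λ^5e^(−0.5λ) · λ^23e^(−5λ) = λ^28e^(−5.5λ), i.e. Gamma(shape=29, rate=5.5).
The mode of a Gamma(a, b) with a ≥ 1 (shape–rate) is (a−1)/b = 28/5.5 ≈ 5.091.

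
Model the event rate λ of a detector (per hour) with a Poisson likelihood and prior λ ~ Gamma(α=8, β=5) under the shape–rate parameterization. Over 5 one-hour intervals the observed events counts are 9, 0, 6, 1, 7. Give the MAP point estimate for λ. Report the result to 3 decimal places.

λ̂_MAP = 3.000

Σxᵢ = 9+0+6+1+7 = 23, with n = 5.
Posterior ∝ λ^7e^(−5λ) · λ^23e^(−5λ) = λ^30e^(−10λ), i.e. Gamma(shape=31, rate=10).
The mode of a Gamma(a, b) with a ≥ 1 (shape–rate) is (a−1)/b = 30/10 ≈ 3.000.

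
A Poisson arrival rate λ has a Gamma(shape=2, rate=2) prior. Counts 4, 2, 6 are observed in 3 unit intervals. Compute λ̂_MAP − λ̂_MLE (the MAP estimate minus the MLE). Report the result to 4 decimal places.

Σxᵢ = 12. Posterior is Gamma(14, 5); MAP = (14−1)/5 = 13/5 ≈ 2.60000.
MLE = x̄ = 12/3 ≈ 4.00000.
Difference = 13/5 − 12/3 = -7/5 ≈ -1.4000.

MAP − MLE = -1.4000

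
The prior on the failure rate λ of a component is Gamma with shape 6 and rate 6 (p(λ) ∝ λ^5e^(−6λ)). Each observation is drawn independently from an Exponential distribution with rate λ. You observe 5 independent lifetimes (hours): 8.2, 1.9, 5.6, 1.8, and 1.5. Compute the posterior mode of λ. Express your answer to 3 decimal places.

λ̂_MAP = 0.400

The Exponential(rate=λ) likelihood is ∝ λ^n e^(−λΣtᵢ). Here n = 5 and Σtᵢ = 8.2 + 1.9 + 5.6 + 1.8 + 1.5 = 19.
Posterior ∝ λ^5e^(−6λ) · λ^5e^(−19λ) = λ^10e^(−25λ), i.e. Gamma(11, 25).
Mode = (a−1)/b = 10/25 ≈ 0.400.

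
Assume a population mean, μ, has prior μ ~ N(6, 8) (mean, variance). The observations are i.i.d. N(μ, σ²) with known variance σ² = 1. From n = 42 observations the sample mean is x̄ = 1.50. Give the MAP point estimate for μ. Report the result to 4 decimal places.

n = 42, x̄ = 1.50.
For a Normal prior and Normal likelihood with known variance, the posterior is Normal; its mode equals its mean, the precision-weighted average.
Prior precision 1/σ₀² = 1/8 = 0.125; data precision n/σ² = 42/1 = 42.
μ̂ = (0.125·6 + 42·1.5) / (0.125 + 42) = 63.75/42.125 = 510/337 ≈ 1.5134.

μ̂_MAP = 1.5134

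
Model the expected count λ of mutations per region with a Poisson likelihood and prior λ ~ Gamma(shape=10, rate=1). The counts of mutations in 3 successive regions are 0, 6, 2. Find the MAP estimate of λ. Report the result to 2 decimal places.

λ̂_MAP = 4.25

Σxᵢ = 0+6+2 = 8, with n = 3.
Posterior ∝ λ^9e^(−1λ) · λ^8e^(−3λ) = λ^17e^(−4λ), i.e. Gamma(shape=18, rate=4).
The mode of a Gamma(a, b) with a ≥ 1 (shape–rate) is (a−1)/b = 17/4 ≈ 4.25.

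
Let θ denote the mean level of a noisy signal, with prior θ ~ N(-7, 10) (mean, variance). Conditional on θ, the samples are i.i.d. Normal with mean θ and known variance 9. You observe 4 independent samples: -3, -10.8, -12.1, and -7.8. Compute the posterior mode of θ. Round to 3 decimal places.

n = 4; x̄ = ((-3) + (-10.8) + (-12.1) + (-7.8))/4 = -33.7/4 = -8.425.
For a Normal prior and Normal likelihood with known variance, the posterior is Normal; its mode equals its mean, the precision-weighted average.
Prior precision 1/σ₀² = 1/10 = 0.1; data precision n/σ² = 4/9.
θ̂ = (0.1·(-7) + (4/9)·(-8.425)) / (0.1 + 4/9) = (-40/9)/(49/90) = -400/49 ≈ -8.163.

θ̂_MAP = -8.163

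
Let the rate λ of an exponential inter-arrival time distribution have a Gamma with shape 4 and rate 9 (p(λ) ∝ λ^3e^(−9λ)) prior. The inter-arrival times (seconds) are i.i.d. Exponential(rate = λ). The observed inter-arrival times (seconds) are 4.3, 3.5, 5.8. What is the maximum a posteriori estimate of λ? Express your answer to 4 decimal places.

λ̂_MAP = 0.2655

The Exponential(rate=λ) likelihood is ∝ λ^n e^(−λΣtᵢ). Here n = 3 and Σtᵢ = 4.3 + 3.5 + 5.8 = 13.6.
Posterior ∝ λ^3e^(−9λ) · λ^3e^(−13.6λ) = λ^6e^(−22.6λ), i.e. Gamma(7, 22.6).
Mode = (a−1)/b = 6/22.6 ≈ 0.2655.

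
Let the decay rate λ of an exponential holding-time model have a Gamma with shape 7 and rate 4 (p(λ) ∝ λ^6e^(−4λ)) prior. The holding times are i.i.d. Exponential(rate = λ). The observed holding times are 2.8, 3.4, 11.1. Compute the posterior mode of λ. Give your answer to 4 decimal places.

The Exponential(rate=λ) likelihood is ∝ λ^n e^(−λΣtᵢ). Here n = 3 and Σtᵢ = 2.8 + 3.4 + 11.1 = 17.3.
Posterior ∝ λ^6e^(−4λ) · λ^3e^(−17.3λ) = λ^9e^(−21.3λ), i.e. Gamma(10, 21.3).
Mode = (a−1)/b = 9/21.3 ≈ 0.4225.

λ̂_MAP = 0.4225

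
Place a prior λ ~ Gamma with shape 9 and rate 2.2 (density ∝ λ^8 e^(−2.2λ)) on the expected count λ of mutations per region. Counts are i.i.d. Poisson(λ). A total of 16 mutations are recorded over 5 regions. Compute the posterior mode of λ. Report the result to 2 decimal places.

Σxᵢ = 16, n = 5.
Posterior ∝ λ^8e^(−2.2λ) · λ^16e^(−5λ) = λ^24e^(−7.2λ), i.e. Gamma(shape=25, rate=7.2).
The mode of a Gamma(a, b) with a ≥ 1 (shape–rate) is (a−1)/b = 24/7.2 ≈ 3.33.

λ̂_MAP = 3.33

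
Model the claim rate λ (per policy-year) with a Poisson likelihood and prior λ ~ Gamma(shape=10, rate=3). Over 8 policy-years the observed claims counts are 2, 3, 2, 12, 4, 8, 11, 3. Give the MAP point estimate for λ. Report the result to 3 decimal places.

Σxᵢ = 2+3+2+12+4+8+11+3 = 45, with n = 8.
Posterior ∝ λ^9e^(−3λ) · λ^45e^(−8λ) = λ^54e^(−11λ), i.e. Gamma(shape=55, rate=11).
The mode of a Gamma(a, b) with a ≥ 1 (shape–rate) is (a−1)/b = 54/11 ≈ 4.909.

λ̂_MAP = 4.909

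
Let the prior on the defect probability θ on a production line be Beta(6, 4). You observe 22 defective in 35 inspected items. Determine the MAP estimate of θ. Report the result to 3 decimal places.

θ̂_MAP = 0.628

Prior: Beta(6, 4).
Data: 22 successes in 35 trials. The binomial likelihood contributes θ^22(1−θ)^13, so the posterior is Beta(6+22, 4+13) = Beta(28, 17).
For Beta(a, b) with a, b > 1 the mode is (a−1)/(a+b−2) = 27/43 ≈ 0.628.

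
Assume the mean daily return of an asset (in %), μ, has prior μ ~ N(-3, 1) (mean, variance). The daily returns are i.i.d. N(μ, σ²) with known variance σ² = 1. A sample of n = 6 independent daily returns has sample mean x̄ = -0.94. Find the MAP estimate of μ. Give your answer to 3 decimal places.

μ̂_MAP = -1.234

n = 6, x̄ = -0.94.
For a Normal prior and Normal likelihood with known variance, the posterior is Normal; its mode equals its mean, the precision-weighted average.
Prior precision 1/σ₀² = 1/1 = 1; data precision n/σ² = 6/1 = 6.
μ̂ = (1·(-3) + 6·(-0.94)) / (1 + 6) = (-8.64)/7 = -216/175 ≈ -1.234.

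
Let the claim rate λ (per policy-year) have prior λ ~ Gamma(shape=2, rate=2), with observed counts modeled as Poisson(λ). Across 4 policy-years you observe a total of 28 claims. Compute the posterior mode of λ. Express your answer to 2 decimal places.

λ̂_MAP = 4.83

Σxᵢ = 28, n = 4.
Posterior ∝ λe^(−2λ) · λ^28e^(−4λ) = λ^29e^(−6λ), i.e. Gamma(shape=30, rate=6).
The mode of a Gamma(a, b) with a ≥ 1 (shape–rate) is (a−1)/b = 29/6 ≈ 4.83.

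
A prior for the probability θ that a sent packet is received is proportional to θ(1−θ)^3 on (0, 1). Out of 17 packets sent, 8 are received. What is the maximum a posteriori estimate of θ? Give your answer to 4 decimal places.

θ̂_MAP = 0.4286

The prior density ∝ θ(1−θ)^3 is the kernel of Beta(2, 4).
Data: 8 successes in 17 trials. The binomial likelihood contributes θ^8(1−θ)^9, so the posterior is Beta(2+8, 4+9) = Beta(10, 13).
For Beta(a, b) with a, b > 1 the mode is (a−1)/(a+b−2) = 9/21 ≈ 0.4286.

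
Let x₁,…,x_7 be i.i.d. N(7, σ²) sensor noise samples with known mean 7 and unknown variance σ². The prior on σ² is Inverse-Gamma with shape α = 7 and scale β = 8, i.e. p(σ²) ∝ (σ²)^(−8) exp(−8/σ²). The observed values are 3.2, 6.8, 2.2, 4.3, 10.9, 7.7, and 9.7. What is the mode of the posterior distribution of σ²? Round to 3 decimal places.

σ̂²_MAP = 3.643

Sum of squared deviations about the known mean: SS = (3.2−7)² + (6.8−7)² + (2.2−7)² + (4.3−7)² + (10.9−7)² + (7.7−7)² + (9.7−7)² = 67.8.
The Normal likelihood contributes (σ²)^(−n/2) exp(−SS/(2σ²)), so the posterior is Inverse-Gamma(α + n/2, β + SS/2) = Inverse-Gamma(10.5, 41.9).
The mode of Inverse-Gamma(a, b) is b/(a+1) = 41.9/11.5 ≈ 3.643.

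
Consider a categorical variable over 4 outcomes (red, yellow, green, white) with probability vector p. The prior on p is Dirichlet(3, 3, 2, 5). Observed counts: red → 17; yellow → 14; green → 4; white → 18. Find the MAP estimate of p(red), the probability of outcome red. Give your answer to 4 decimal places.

The posterior is Dirichlet(αᵢ + nᵢ) = Dirichlet(20, 17, 6, 23).
For a Dirichlet(a₁,…,a_K) with all aᵢ > 1, the mode has j-th component (aⱼ − 1)/(Σaᵢ − K).
Here Σaᵢ = 66 and K = 4, so p(red) = (20 − 1)/(66 − 4) = 19/62 ≈ 0.3065.

MAP estimate of p(red) = 0.3065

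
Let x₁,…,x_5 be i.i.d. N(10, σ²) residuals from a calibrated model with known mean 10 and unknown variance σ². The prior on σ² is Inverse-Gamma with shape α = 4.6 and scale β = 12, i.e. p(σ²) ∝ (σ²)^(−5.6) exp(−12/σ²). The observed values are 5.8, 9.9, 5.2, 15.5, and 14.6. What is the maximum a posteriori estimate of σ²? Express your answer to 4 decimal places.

σ̂²_MAP = 7.1667

Sum of squared deviations about the known mean: SS = (5.8−10)² + (9.9−10)² + (5.2−10)² + (15.5−10)² + (14.6−10)² = 92.1.
The Normal likelihood contributes (σ²)^(−n/2) exp(−SS/(2σ²)), so the posterior is Inverse-Gamma(α + n/2, β + SS/2) = Inverse-Gamma(7.1, 58.05).
The mode of Inverse-Gamma(a, b) is b/(a+1) = 58.05/8.1 ≈ 7.1667.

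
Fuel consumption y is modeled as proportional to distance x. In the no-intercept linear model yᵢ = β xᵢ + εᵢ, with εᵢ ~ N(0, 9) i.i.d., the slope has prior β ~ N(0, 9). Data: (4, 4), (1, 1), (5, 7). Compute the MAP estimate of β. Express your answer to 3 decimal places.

β̂_MAP = 1.209

log p(β | y) = −Σ(yᵢ − βxᵢ)²/(2·9) − β²/(2·9) + const.
Setting the derivative to zero: Σxᵢ(yᵢ − βxᵢ)/9 − β/9 = 0, so β = Σxᵢyᵢ / (Σxᵢ² + σ²/τ²).
Σxᵢyᵢ = 4·4 + 1·1 + 5·7 = 52; Σxᵢ² = 42; σ²/τ² = 1.
β̂_MAP = 52 / (42 + 1) = 52/43 ≈ 1.209.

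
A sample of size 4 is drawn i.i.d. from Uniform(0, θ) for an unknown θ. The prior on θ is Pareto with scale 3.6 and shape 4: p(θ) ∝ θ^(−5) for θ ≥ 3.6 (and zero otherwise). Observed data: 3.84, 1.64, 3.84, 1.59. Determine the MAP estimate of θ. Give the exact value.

θ̂_MAP = 3.84

The Uniform(0, θ) likelihood is θ^(−n) for θ ≥ max(xᵢ), zero otherwise. Here max(xᵢ) = 3.84.
Posterior ∝ θ^(−5) · θ^(−4) = θ^(−9) on θ ≥ max(3.6, 3.84) = 3.84.
This density is strictly decreasing in θ, so the posterior mode lies at the lower boundary of the support.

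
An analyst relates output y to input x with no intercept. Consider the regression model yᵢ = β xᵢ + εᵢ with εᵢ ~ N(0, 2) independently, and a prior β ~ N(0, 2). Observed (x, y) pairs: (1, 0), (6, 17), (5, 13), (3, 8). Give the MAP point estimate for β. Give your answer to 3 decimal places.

log p(β | y) = −Σ(yᵢ − βxᵢ)²/(2·2) − β²/(2·2) + const.
Setting the derivative to zero: Σxᵢ(yᵢ − βxᵢ)/2 − β/2 = 0, so β = Σxᵢyᵢ / (Σxᵢ² + σ²/τ²).
Σxᵢyᵢ = 1·0 + 6·17 + 5·13 + 3·8 = 191; Σxᵢ² = 71; σ²/τ² = 1.
β̂_MAP = 191 / (71 + 1) = 191/72 ≈ 2.653.

β̂_MAP = 2.653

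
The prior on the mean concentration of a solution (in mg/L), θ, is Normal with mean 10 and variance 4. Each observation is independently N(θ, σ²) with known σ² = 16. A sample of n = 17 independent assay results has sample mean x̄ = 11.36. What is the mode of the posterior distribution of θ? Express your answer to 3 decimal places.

θ̂_MAP = 11.101

n = 17, x̄ = 11.36.
For a Normal prior and Normal likelihood with known variance, the posterior is Normal; its mode equals its mean, the precision-weighted average.
Prior precision 1/σ₀² = 1/4 = 0.25; data precision n/σ² = 17/16 = 1.0625.
θ̂ = (0.25·10 + 1.0625·11.36) / (0.25 + 1.0625) = 14.57/1.3125 = 5828/525 ≈ 11.101.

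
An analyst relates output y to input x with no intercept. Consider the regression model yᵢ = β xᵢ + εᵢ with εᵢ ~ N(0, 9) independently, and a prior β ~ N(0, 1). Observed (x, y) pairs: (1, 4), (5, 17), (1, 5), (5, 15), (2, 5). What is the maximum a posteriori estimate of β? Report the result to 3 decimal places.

β̂_MAP = 2.754

log p(β | y) = −Σ(yᵢ − βxᵢ)²/(2·9) − β²/(2·1) + const.
Setting the derivative to zero: Σxᵢ(yᵢ − βxᵢ)/9 − β/1 = 0, so β = Σxᵢyᵢ / (Σxᵢ² + σ²/τ²).
Σxᵢyᵢ = 1·4 + 5·17 + 1·5 + 5·15 + 2·5 = 179; Σxᵢ² = 56; σ²/τ² = 9.
β̂_MAP = 179 / (56 + 9) = 179/65 ≈ 2.754.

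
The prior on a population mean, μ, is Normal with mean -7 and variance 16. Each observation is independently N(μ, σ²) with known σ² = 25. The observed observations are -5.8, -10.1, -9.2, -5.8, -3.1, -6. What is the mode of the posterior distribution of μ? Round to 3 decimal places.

n = 6; x̄ = ((-5.8) + (-10.1) + (-9.2) + (-5.8) + (-3.1) + (-6))/6 = -40/6 = -20/3 ≈ -6.6667.
For a Normal prior and Normal likelihood with known variance, the posterior is Normal; its mode equals its mean, the precision-weighted average.
Prior precision 1/σ₀² = 1/16 = 0.0625; data precision n/σ² = 6/25 = 0.24.
μ̂ = (0.0625·(-7) + 0.24·(-20/3)) / (0.0625 + 0.24) = (-2.0375)/0.3025 = -815/121 ≈ -6.736.

μ̂_MAP = -6.736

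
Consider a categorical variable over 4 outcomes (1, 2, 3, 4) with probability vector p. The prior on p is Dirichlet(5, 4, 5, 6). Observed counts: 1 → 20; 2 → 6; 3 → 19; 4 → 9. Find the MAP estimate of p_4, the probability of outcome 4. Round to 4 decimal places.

The posterior is Dirichlet(αᵢ + nᵢ) = Dirichlet(25, 10, 24, 15).
For a Dirichlet(a₁,…,a_K) with all aᵢ > 1, the mode has j-th component (aⱼ − 1)/(Σaᵢ − K).
Here Σaᵢ = 74 and K = 4, so p_4 = (15 − 1)/(74 − 4) = 14/70 ≈ 0.2000.

MAP estimate: 0.2000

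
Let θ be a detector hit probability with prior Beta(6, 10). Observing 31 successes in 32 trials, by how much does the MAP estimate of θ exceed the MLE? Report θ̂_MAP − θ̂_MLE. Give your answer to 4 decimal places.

MAP − MLE = -0.1861

Posterior is Beta(37, 11); MAP = (37−1)/(48−2) = 36/46 ≈ 0.78261.
MLE ignores the prior: θ̂_MLE = k/n = 31/32 ≈ 0.96875.
Difference = 36/46 − 31/32 = -137/736 ≈ -0.1861.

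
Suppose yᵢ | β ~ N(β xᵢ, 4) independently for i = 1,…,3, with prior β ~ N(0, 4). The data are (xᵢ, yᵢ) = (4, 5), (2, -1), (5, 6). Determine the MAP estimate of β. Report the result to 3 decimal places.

log p(β | y) = −Σ(yᵢ − βxᵢ)²/(2·4) − β²/(2·4) + const.
Setting the derivative to zero: Σxᵢ(yᵢ − βxᵢ)/4 − β/4 = 0, so β = Σxᵢyᵢ / (Σxᵢ² + σ²/τ²).
Σxᵢyᵢ = 4·5 + 2·(-1) + 5·6 = 48; Σxᵢ² = 45; σ²/τ² = 1.
β̂_MAP = 48 / (45 + 1) = 48/46 ≈ 1.043.

β̂_MAP = 1.043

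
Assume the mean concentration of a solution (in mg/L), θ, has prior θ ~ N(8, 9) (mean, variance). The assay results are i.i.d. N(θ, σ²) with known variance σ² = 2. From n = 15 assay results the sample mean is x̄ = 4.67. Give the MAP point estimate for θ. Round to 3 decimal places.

n = 15, x̄ = 4.67.
For a Normal prior and Normal likelihood with known variance, the posterior is Normal; its mode equals its mean, the precision-weighted average.
Prior precision 1/σ₀² = 1/9; data precision n/σ² = 15/2 = 7.5.
θ̂ = ((1/9)·8 + 7.5·4.67) / (1/9 + 7.5) = (12929/360)/(137/18) = 12929/2740 ≈ 4.719.

θ̂_MAP = 4.719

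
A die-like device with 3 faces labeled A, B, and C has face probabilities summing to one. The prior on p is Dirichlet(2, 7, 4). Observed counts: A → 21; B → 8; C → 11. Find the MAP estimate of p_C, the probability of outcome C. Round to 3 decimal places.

MAP estimate of p_C = 0.280

The posterior is Dirichlet(αᵢ + nᵢ) = Dirichlet(23, 15, 15).
For a Dirichlet(a₁,…,a_K) with all aᵢ > 1, the mode has j-th component (aⱼ − 1)/(Σaᵢ − K).
Here Σaᵢ = 53 and K = 3, so p_C = (15 − 1)/(53 − 3) = 14/50 ≈ 0.280.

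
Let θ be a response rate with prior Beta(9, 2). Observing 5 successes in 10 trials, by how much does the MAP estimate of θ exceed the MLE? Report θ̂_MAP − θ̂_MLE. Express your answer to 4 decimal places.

MAP − MLE = 0.1842

Posterior is Beta(14, 7); MAP = (14−1)/(21−2) = 13/19 ≈ 0.68421.
MLE ignores the prior: θ̂_MLE = k/n = 5/10 ≈ 0.50000.
Difference = 13/19 − 5/10 = 7/38 ≈ 0.1842.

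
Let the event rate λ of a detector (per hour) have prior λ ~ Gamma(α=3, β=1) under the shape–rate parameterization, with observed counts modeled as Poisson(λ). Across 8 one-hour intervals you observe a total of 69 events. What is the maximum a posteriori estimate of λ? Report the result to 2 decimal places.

λ̂_MAP = 7.89

Σxᵢ = 69, n = 8.
Posterior ∝ λ^2e^(−1λ) · λ^69e^(−8λ) = λ^71e^(−9λ), i.e. Gamma(shape=72, rate=9).
The mode of a Gamma(a, b) with a ≥ 1 (shape–rate) is (a−1)/b = 71/9 ≈ 7.89.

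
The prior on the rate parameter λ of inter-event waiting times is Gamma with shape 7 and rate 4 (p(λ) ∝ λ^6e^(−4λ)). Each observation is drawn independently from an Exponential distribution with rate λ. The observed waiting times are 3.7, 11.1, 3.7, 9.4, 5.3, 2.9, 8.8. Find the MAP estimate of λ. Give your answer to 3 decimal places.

The Exponential(rate=λ) likelihood is ∝ λ^n e^(−λΣtᵢ). Here n = 7 and Σtᵢ = 3.7 + 11.1 + 3.7 + 9.4 + 5.3 + 2.9 + 8.8 = 44.9.
Posterior ∝ λ^6e^(−4λ) · λ^7e^(−44.9λ) = λ^13e^(−48.9λ), i.e. Gamma(14, 48.9).
Mode = (a−1)/b = 13/48.9 ≈ 0.266.

λ̂_MAP = 0.266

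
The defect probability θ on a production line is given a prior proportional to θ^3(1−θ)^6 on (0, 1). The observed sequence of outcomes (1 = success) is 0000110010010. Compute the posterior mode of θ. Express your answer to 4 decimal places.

θ̂_MAP = 0.3182

The prior density ∝ θ^3(1−θ)^6 is the kernel of Beta(4, 7).
Data: 4 successes in 13 trials (from the sequence). The binomial likelihood contributes θ^4(1−θ)^9, so the posterior is Beta(4+4, 7+9) = Beta(8, 16).
For Beta(a, b) with a, b > 1 the mode is (a−1)/(a+b−2) = 7/22 ≈ 0.3182.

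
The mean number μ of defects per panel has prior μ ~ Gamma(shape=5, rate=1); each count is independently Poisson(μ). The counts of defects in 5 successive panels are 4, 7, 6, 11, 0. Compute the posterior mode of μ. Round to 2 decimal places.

μ̂_MAP = 5.33

Σxᵢ = 4+7+6+11+0 = 28, with n = 5.
Posterior ∝ μ^4e^(−1μ) · μ^28e^(−5μ) = μ^32e^(−6μ), i.e. Gamma(shape=33, rate=6).
The mode of a Gamma(a, b) with a ≥ 1 (shape–rate) is (a−1)/b = 32/6 ≈ 5.33.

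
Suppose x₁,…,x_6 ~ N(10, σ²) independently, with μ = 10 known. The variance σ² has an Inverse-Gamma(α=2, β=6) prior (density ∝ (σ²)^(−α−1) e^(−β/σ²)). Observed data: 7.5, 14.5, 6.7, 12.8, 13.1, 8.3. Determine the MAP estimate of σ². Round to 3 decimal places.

Sum of squared deviations about the known mean: SS = (7.5−10)² + (14.5−10)² + (6.7−10)² + (12.8−10)² + (13.1−10)² + (8.3−10)² = 57.73.
The Normal likelihood contributes (σ²)^(−n/2) exp(−SS/(2σ²)), so the posterior is Inverse-Gamma(α + n/2, β + SS/2) = Inverse-Gamma(5, 34.865).
The mode of Inverse-Gamma(a, b) is b/(a+1) = 34.865/6 ≈ 5.811.

σ̂²_MAP = 5.811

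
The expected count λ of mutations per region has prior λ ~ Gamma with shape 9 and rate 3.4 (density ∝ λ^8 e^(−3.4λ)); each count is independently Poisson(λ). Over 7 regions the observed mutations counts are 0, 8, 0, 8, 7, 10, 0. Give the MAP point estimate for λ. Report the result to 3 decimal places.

Σxᵢ = 0+8+0+8+7+10+0 = 33, with n = 7.
Posterior ∝ λ^8e^(−3.4λ) · λ^33e^(−7λ) = λ^41e^(−10.4λ), i.e. Gamma(shape=42, rate=10.4).
The mode of a Gamma(a, b) with a ≥ 1 (shape–rate) is (a−1)/b = 41/10.4 ≈ 3.942.

λ̂_MAP = 3.942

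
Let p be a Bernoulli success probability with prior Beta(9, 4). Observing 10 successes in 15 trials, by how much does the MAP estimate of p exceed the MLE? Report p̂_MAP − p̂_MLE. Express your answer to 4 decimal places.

Posterior is Beta(19, 9); MAP = (19−1)/(28−2) = 18/26 ≈ 0.69231.
MLE ignores the prior: p̂_MLE = k/n = 10/15 ≈ 0.66667.
Difference = 18/26 − 10/15 = 1/39 ≈ 0.0256.

MAP − MLE = 0.0256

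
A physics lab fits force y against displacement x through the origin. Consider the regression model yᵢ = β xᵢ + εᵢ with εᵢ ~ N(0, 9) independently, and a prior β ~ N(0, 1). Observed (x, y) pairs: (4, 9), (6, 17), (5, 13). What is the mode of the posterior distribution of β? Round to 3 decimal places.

log p(β | y) = −Σ(yᵢ − βxᵢ)²/(2·9) − β²/(2·1) + const.
Setting the derivative to zero: Σxᵢ(yᵢ − βxᵢ)/9 − β/1 = 0, so β = Σxᵢyᵢ / (Σxᵢ² + σ²/τ²).
Σxᵢyᵢ = 4·9 + 6·17 + 5·13 = 203; Σxᵢ² = 77; σ²/τ² = 9.
β̂_MAP = 203 / (77 + 9) = 203/86 ≈ 2.360.

β̂_MAP = 2.360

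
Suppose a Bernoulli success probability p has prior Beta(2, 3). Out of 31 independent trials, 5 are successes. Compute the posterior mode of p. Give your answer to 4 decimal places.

Prior: Beta(2, 3).
Data: 5 successes in 31 trials. The binomial likelihood contributes p^5(1−p)^26, so the posterior is Beta(2+5, 3+26) = Beta(7, 29).
For Beta(a, b) with a, b > 1 the mode is (a−1)/(a+b−2) = 6/34 ≈ 0.1765.

p̂_MAP = 0.1765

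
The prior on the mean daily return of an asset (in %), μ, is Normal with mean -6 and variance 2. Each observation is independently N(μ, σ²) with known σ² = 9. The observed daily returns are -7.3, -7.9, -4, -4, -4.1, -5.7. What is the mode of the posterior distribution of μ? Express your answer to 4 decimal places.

n = 6; x̄ = ((-7.3) + (-7.9) + (-4) + (-4) + (-4.1) + (-5.7))/6 = -33/6 = -5.5.
For a Normal prior and Normal likelihood with known variance, the posterior is Normal; its mode equals its mean, the precision-weighted average.
Prior precision 1/σ₀² = 1/2 = 0.5; data precision n/σ² = 6/9 = 2/3.
μ̂ = (0.5·(-6) + (2/3)·(-5.5)) / (0.5 + 2/3) = (-20/3)/(7/6) = -40/7 ≈ -5.7143.

μ̂_MAP = -5.7143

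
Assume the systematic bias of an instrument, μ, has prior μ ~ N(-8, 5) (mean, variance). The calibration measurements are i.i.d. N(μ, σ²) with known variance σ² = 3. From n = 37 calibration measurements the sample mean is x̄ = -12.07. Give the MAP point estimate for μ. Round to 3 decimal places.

μ̂_MAP = -12.005

n = 37, x̄ = -12.07.
For a Normal prior and Normal likelihood with known variance, the posterior is Normal; its mode equals its mean, the precision-weighted average.
Prior precision 1/σ₀² = 1/5 = 0.2; data precision n/σ² = 37/3.
μ̂ = (0.2·(-8) + (37/3)·(-12.07)) / (0.2 + 37/3) = (-45139/300)/(188/15) = -45139/3760 ≈ -12.005.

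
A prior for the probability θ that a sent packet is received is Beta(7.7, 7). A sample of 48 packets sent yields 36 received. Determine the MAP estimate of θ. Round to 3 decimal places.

Prior: Beta(7.7, 7).
Data: 36 successes in 48 trials. The binomial likelihood contributes θ^36(1−θ)^12, so the posterior is Beta(7.7+36, 7+12) = Beta(43.7, 19).
For Beta(a, b) with a, b > 1 the mode is (a−1)/(a+b−2) = 42.7/60.7 ≈ 0.703.

θ̂_MAP = 0.703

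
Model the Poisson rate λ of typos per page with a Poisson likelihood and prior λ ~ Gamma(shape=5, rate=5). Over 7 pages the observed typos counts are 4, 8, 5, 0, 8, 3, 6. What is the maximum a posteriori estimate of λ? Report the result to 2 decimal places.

Σxᵢ = 4+8+5+0+8+3+6 = 34, with n = 7.
Posterior ∝ λ^4e^(−5λ) · λ^34e^(−7λ) = λ^38e^(−12λ), i.e. Gamma(shape=39, rate=12).
The mode of a Gamma(a, b) with a ≥ 1 (shape–rate) is (a−1)/b = 38/12 ≈ 3.17.

λ̂_MAP = 3.17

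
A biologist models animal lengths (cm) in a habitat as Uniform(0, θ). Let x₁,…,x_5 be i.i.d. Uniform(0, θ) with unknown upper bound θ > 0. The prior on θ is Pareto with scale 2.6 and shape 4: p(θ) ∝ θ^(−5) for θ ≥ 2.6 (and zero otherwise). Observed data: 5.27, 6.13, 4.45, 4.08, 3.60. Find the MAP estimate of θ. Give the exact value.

θ̂_MAP = 6.13

The Uniform(0, θ) likelihood is θ^(−n) for θ ≥ max(xᵢ), zero otherwise. Here max(xᵢ) = 6.13.
Posterior ∝ θ^(−5) · θ^(−5) = θ^(−10) on θ ≥ max(2.6, 6.13) = 6.13.
This density is strictly decreasing in θ, so the posterior mode lies at the lower boundary of the support.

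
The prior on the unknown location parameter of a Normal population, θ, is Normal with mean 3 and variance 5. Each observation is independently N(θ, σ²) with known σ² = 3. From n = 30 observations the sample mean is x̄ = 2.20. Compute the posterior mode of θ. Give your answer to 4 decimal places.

n = 30, x̄ = 2.20.
For a Normal prior and Normal likelihood with known variance, the posterior is Normal; its mode equals its mean, the precision-weighted average.
Prior precision 1/σ₀² = 1/5 = 0.2; data precision n/σ² = 30/3 = 10.
θ̂ = (0.2·3 + 10·2.2) / (0.2 + 10) = 22.6/10.2 = 113/51 ≈ 2.2157.

θ̂_MAP = 2.2157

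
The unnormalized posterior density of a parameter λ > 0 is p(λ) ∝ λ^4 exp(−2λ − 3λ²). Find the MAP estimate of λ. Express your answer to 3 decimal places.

λ̂_MAP = 0.667

ℓ'(λ) = 4/λ − 2 − 6λ. Setting this to zero and multiplying by λ: 6λ² + 2λ − 4 = 0.
λ = (−2 + √(2² + 4·6·4)) / (2·6) = (−2 + √100) / 12 = (−2 + 10)/12 = 2/3.
ℓ''(λ) = −4/λ² − 6 < 0, confirming a maximum.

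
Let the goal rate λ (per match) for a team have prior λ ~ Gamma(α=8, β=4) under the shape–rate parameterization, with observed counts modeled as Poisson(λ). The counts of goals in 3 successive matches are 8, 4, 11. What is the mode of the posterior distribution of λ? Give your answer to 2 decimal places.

λ̂_MAP = 4.29

Σxᵢ = 8+4+11 = 23, with n = 3.
Posterior ∝ λ^7e^(−4λ) · λ^23e^(−3λ) = λ^30e^(−7λ), i.e. Gamma(shape=31, rate=7).
The mode of a Gamma(a, b) with a ≥ 1 (shape–rate) is (a−1)/b = 30/7 ≈ 4.29.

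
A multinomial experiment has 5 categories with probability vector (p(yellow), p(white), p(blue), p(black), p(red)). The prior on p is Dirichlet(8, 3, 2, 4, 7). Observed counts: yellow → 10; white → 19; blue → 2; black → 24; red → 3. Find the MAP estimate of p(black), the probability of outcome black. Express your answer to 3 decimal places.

The posterior is Dirichlet(αᵢ + nᵢ) = Dirichlet(18, 22, 4, 28, 10).
For a Dirichlet(a₁,…,a_K) with all aᵢ > 1, the mode has j-th component (aⱼ − 1)/(Σaᵢ − K).
Here Σaᵢ = 82 and K = 5, so p(black) = (28 − 1)/(82 − 5) = 27/77 ≈ 0.351.

MAP estimate of p(black) = 0.351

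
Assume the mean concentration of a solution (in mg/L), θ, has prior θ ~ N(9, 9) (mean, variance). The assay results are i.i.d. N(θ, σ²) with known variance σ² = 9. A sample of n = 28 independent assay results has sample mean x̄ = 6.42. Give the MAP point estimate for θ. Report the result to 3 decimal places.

θ̂_MAP = 6.509

n = 28, x̄ = 6.42.
For a Normal prior and Normal likelihood with known variance, the posterior is Normal; its mode equals its mean, the precision-weighted average.
Prior precision 1/σ₀² = 1/9; data precision n/σ² = 28/9.
θ̂ = ((1/9)·9 + (28/9)·6.42) / (1/9 + 28/9) = (1573/75)/(29/9) = 4719/725 ≈ 6.509.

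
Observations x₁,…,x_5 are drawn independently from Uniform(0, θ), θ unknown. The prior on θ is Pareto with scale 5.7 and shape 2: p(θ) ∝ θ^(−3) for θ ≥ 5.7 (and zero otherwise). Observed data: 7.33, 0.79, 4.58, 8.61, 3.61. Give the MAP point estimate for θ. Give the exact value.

The Uniform(0, θ) likelihood is θ^(−n) for θ ≥ max(xᵢ), zero otherwise. Here max(xᵢ) = 8.61.
Posterior ∝ θ^(−3) · θ^(−5) = θ^(−8) on θ ≥ max(5.7, 8.61) = 8.61.
This density is strictly decreasing in θ, so the posterior mode lies at the lower boundary of the support.

θ̂_MAP = 8.61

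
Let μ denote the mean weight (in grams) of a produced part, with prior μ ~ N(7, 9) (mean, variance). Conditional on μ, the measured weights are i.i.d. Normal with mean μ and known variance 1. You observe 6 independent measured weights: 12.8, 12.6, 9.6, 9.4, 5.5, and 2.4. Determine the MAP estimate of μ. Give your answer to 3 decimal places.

n = 6; x̄ = (12.8 + 12.6 + 9.6 + 9.4 + 5.5 + 2.4)/6 = 52.3/6 = 523/60 ≈ 8.7167.
For a Normal prior and Normal likelihood with known variance, the posterior is Normal; its mode equals its mean, the precision-weighted average.
Prior precision 1/σ₀² = 1/9; data precision n/σ² = 6/1 = 6.
μ̂ = ((1/9)·7 + 6·(523/60)) / (1/9 + 6) = (4777/90)/(55/9) = 4777/550 ≈ 8.685.

μ̂_MAP = 8.685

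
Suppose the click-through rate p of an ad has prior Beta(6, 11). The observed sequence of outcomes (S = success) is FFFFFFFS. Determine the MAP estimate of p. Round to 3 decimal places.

Prior: Beta(6, 11).
Data: 1 success in 8 trials (from the sequence). The binomial likelihood contributes p(1−p)^7, so the posterior is Beta(6+1, 11+7) = Beta(7, 18).
For Beta(a, b) with a, b > 1 the mode is (a−1)/(a+b−2) = 6/23 ≈ 0.261.

p̂_MAP = 0.261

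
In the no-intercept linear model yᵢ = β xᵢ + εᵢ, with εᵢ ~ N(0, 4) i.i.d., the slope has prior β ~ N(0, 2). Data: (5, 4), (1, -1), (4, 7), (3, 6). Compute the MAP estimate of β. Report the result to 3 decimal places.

log p(β | y) = −Σ(yᵢ − βxᵢ)²/(2·4) − β²/(2·2) + const.
Setting the derivative to zero: Σxᵢ(yᵢ − βxᵢ)/4 − β/2 = 0, so β = Σxᵢyᵢ / (Σxᵢ² + σ²/τ²).
Σxᵢyᵢ = 5·4 + 1·(-1) + 4·7 + 3·6 = 65; Σxᵢ² = 51; σ²/τ² = 2.
β̂_MAP = 65 / (51 + 2) = 65/53 ≈ 1.226.

β̂_MAP = 1.226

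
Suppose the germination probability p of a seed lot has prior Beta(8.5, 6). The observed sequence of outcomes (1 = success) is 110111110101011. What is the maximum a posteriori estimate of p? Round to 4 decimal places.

Prior: Beta(8.5, 6).
Data: 11 successes in 15 trials (from the sequence). The binomial likelihood contributes p^11(1−p)^4, so the posterior is Beta(8.5+11, 6+4) = Beta(19.5, 10).
For Beta(a, b) with a, b > 1 the mode is (a−1)/(a+b−2) = 18.5/27.5 ≈ 0.6727.

p̂_MAP = 0.6727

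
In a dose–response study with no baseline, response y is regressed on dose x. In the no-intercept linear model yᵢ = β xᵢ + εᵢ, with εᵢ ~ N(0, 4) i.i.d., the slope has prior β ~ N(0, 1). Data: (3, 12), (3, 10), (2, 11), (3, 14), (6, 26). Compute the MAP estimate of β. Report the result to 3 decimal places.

β̂_MAP = 4.028

log p(β | y) = −Σ(yᵢ − βxᵢ)²/(2·4) − β²/(2·1) + const.
Setting the derivative to zero: Σxᵢ(yᵢ − βxᵢ)/4 − β/1 = 0, so β = Σxᵢyᵢ / (Σxᵢ² + σ²/τ²).
Σxᵢyᵢ = 3·12 + 3·10 + 2·11 + 3·14 + 6·26 = 286; Σxᵢ² = 67; σ²/τ² = 4.
β̂_MAP = 286 / (67 + 4) = 286/71 ≈ 4.028.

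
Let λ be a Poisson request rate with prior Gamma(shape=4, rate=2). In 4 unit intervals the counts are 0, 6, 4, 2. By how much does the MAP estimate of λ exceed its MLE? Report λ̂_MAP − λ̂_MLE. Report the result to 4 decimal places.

MAP − MLE = -0.5000

Σxᵢ = 12. Posterior is Gamma(16, 6); MAP = (16−1)/6 = 15/6 ≈ 2.50000.
MLE = x̄ = 12/4 ≈ 3.00000.
Difference = 15/6 − 12/4 = -1/2 ≈ -0.5000.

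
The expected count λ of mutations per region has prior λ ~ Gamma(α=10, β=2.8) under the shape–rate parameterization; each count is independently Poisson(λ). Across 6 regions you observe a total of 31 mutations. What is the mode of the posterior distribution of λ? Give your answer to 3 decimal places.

Σxᵢ = 31, n = 6.
Posterior ∝ λ^9e^(−2.8λ) · λ^31e^(−6λ) = λ^40e^(−8.8λ), i.e. Gamma(shape=41, rate=8.8).
The mode of a Gamma(a, b) with a ≥ 1 (shape–rate) is (a−1)/b = 40/8.8 ≈ 4.545.

λ̂_MAP = 4.545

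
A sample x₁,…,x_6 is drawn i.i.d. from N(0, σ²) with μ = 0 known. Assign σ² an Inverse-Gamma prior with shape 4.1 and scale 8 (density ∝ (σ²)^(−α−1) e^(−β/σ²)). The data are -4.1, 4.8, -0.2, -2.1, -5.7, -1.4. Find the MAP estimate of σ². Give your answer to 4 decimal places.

σ̂²_MAP = 5.8488

Sum of squared deviations about the known mean: SS = (-4.1−0)² + (4.8−0)² + (-0.2−0)² + (-2.1−0)² + (-5.7−0)² + (-1.4−0)² = 78.75.
The Normal likelihood contributes (σ²)^(−n/2) exp(−SS/(2σ²)), so the posterior is Inverse-Gamma(α + n/2, β + SS/2) = Inverse-Gamma(7.1, 47.375).
The mode of Inverse-Gamma(a, b) is b/(a+1) = 47.375/8.1 ≈ 5.8488.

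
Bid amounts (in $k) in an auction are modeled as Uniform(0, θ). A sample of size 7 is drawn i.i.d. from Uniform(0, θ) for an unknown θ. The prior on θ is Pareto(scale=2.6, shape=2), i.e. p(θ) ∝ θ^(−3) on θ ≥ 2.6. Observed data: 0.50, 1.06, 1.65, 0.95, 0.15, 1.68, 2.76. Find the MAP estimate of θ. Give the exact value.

The Uniform(0, θ) likelihood is θ^(−n) for θ ≥ max(xᵢ), zero otherwise. Here max(xᵢ) = 2.76.
Posterior ∝ θ^(−3) · θ^(−7) = θ^(−10) on θ ≥ max(2.6, 2.76) = 2.76.
This density is strictly decreasing in θ, so the posterior mode lies at the lower boundary of the support.

θ̂_MAP = 2.76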